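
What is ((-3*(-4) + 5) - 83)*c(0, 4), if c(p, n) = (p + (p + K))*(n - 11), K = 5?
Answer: 2310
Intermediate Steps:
c(p, n) = (-11 + n)*(5 + 2*p) (c(p, n) = (p + (p + 5))*(n - 11) = (p + (5 + p))*(-11 + n) = (5 + 2*p)*(-11 + n) = (-11 + n)*(5 + 2*p))
((-3*(-4) + 5) - 83)*c(0, 4) = ((-3*(-4) + 5) - 83)*(-55 - 22*0 + 5*4 + 2*4*0) = ((12 + 5) - 83)*(-55 + 0 + 20 + 0) = (17 - 83)*(-35) = -66*(-35) = 2310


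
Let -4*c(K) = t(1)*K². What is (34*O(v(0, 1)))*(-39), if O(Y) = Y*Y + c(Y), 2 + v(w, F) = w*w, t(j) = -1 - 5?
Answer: -13260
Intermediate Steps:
t(j) = -6
v(w, F) = -2 + w² (v(w, F) = -2 + w*w = -2 + w²)
c(K) = 3*K²/2 (c(K) = -(-3)*K²/2 = 3*K²/2)
O(Y) = 5*Y²/2 (O(Y) = Y*Y + 3*Y²/2 = Y² + 3*Y²/2 = 5*Y²/2)
(34*O(v(0, 1)))*(-39) = (34*(5*(-2 + 0²)²/2))*(-39) = (34*(5*(-2 + 0)²/2))*(-39) = (34*((5/2)*(-2)²))*(-39) = (34*((5/2)*4))*(-39) = (34*10)*(-39) = 340*(-39) = -13260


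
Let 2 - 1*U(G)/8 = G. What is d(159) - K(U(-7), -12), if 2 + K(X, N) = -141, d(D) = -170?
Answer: -27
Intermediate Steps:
U(G) = 16 - 8*G
K(X, N) = -143 (K(X, N) = -2 - 141 = -143)
d(159) - K(U(-7), -12) = -170 - 1*(-143) = -170 + 143 = -27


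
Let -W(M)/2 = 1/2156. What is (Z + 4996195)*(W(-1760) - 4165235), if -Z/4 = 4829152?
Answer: 64300420520855703/1078 ≈ 5.9648e+13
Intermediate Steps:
W(M) = -1/1078 (W(M) = -2/2156 = -2*1/2156 = -1/1078)
Z = -19316608 (Z = -4*4829152 = -19316608)
(Z + 4996195)*(W(-1760) - 4165235) = (-19316608 + 4996195)*(-1/1078 - 4165235) = -14320413*(-4490123331/1078) = 64300420520855703/1078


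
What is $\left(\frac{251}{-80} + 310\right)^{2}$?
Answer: $\frac{602653401}{6400} \approx 94165.0$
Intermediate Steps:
$\left(\frac{251}{-80} + 310\right)^{2} = \left(251 \left(- \frac{1}{80}\right) + 310\right)^{2} = \left(- \frac{251}{80} + 310\right)^{2} = \left(\frac{24549}{80}\right)^{2} = \frac{602653401}{6400}$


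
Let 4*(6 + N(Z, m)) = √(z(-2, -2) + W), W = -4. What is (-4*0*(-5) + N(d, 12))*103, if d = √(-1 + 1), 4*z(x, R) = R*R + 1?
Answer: -618 + 103*I*√11/8 ≈ -618.0 + 42.702*I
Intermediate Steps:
z(x, R) = ¼ + R²/4 (z(x, R) = (R*R + 1)/4 = (R² + 1)/4 = (1 + R²)/4 = ¼ + R²/4)
d = 0 (d = √0 = 0)
N(Z, m) = -6 + I*√11/8 (N(Z, m) = -6 + √((¼ + (¼)*(-2)²) - 4)/4 = -6 + √((¼ + (¼)*4) - 4)/4 = -6 + √((¼ + 1) - 4)/4 = -6 + √(5/4 - 4)/4 = -6 + √(-11/4)/4 = -6 + (I*√11/2)/4 = -6 + I*√11/8)
(-4*0*(-5) + N(d, 12))*103 = (-4*0*(-5) + (-6 + I*√11/8))*103 = (0*(-5) + (-6 + I*√11/8))*103 = (0 + (-6 + I*√11/8))*103 = (-6 + I*√11/8)*103 = -618 + 103*I*√11/8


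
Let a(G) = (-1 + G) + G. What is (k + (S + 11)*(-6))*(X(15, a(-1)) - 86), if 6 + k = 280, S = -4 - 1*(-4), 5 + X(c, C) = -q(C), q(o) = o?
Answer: -18304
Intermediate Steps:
a(G) = -1 + 2*G
X(c, C) = -5 - C
S = 0 (S = -4 + 4 = 0)
k = 274 (k = -6 + 280 = 274)
(k + (S + 11)*(-6))*(X(15, a(-1)) - 86) = (274 + (0 + 11)*(-6))*((-5 - (-1 + 2*(-1))) - 86) = (274 + 11*(-6))*((-5 - (-1 - 2)) - 86) = (274 - 66)*((-5 - 1*(-3)) - 86) = 208*((-5 + 3) - 86) = 208*(-2 - 86) = 208*(-88) = -18304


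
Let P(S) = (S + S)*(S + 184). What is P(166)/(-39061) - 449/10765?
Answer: -1268431389/420491665 ≈ -3.0165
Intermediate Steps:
P(S) = 2*S*(184 + S) (P(S) = (2*S)*(184 + S) = 2*S*(184 + S))
P(166)/(-39061) - 449/10765 = (2*166*(184 + 166))/(-39061) - 449/10765 = (2*166*350)*(-1/39061) - 449*1/10765 = 116200*(-1/39061) - 449/10765 = -116200/39061 - 449/10765 = -1268431389/420491665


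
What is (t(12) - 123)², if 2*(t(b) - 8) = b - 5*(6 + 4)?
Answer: 17956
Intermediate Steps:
t(b) = -17 + b/2 (t(b) = 8 + (b - 5*(6 + 4))/2 = 8 + (b - 5*10)/2 = 8 + (b - 50)/2 = 8 + (-50 + b)/2 = 8 + (-25 + b/2) = -17 + b/2)
(t(12) - 123)² = ((-17 + (½)*12) - 123)² = ((-17 + 6) - 123)² = (-11 - 123)² = (-134)² = 17956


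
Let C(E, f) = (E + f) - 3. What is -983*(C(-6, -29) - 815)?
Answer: 838499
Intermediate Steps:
C(E, f) = -3 + E + f
-983*(C(-6, -29) - 815) = -983*((-3 - 6 - 29) - 815) = -983*(-38 - 815) = -983*(-853) = 838499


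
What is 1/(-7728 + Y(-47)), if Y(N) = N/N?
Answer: -1/7727 ≈ -0.00012942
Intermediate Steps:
Y(N) = 1
1/(-7728 + Y(-47)) = 1/(-7728 + 1) = 1/(-7727) = -1/7727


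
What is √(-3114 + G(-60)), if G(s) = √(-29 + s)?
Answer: √(-3114 + I*√89) ≈ 0.08453 + 55.803*I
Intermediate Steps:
√(-3114 + G(-60)) = √(-3114 + √(-29 - 60)) = √(-3114 + √(-89)) = √(-3114 + I*√89)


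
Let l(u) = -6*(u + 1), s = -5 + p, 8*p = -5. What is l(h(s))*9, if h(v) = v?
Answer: 999/4 ≈ 249.75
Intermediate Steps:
p = -5/8 (p = (⅛)*(-5) = -5/8 ≈ -0.62500)
s = -45/8 (s = -5 - 5/8 = -45/8 ≈ -5.6250)
l(u) = -6 - 6*u (l(u) = -6*(1 + u) = -6 - 6*u)
l(h(s))*9 = (-6 - 6*(-45/8))*9 = (-6 + 135/4)*9 = (111/4)*9 = 999/4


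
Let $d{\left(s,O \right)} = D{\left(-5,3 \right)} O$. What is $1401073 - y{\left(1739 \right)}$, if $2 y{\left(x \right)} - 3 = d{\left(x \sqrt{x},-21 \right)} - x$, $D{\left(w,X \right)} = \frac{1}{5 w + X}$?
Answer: $\frac{61685383}{44} \approx 1.4019 \cdot 10^{6}$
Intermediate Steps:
$D{\left(w,X \right)} = \frac{1}{X + 5 w}$
$d{\left(s,O \right)} = - \frac{O}{22}$ ($d{\left(s,O \right)} = \frac{O}{3 + 5 \left(-5\right)} = \frac{O}{3 - 25} = \frac{O}{-22} = - \frac{O}{22}$)
$y{\left(x \right)} = \frac{87}{44} - \frac{x}{2}$ ($y{\left(x \right)} = \frac{3}{2} + \frac{\left(- \frac{1}{22}\right) \left(-21\right) - x}{2} = \frac{3}{2} + \frac{\frac{21}{22} - x}{2} = \frac{3}{2} - \left(- \frac{21}{44} + \frac{x}{2}\right) = \frac{87}{44} - \frac{x}{2}$)
$1401073 - y{\left(1739 \right)} = 1401073 - \left(\frac{87}{44} - \frac{1739}{2}\right) = 1401073 - - \frac{38171}{44} = 1401073 + \frac{38171}{44} = \frac{61685383}{44}$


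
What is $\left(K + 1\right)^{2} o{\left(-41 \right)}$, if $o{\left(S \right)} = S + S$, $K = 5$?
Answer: $-2952$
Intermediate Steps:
$o{\left(S \right)} = 2 S$
$\left(K + 1\right)^{2} o{\left(-41 \right)} = \left(5 + 1\right)^{2} \cdot 2 \left(-41\right) = 6^{2} \left(-82\right) = 36 \left(-82\right) = -2952$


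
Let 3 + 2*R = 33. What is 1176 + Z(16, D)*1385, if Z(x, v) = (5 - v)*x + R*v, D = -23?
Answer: 143831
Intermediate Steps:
R = 15 (R = -3/2 + (½)*33 = -3/2 + 33/2 = 15)
Z(x, v) = 15*v + x*(5 - v) (Z(x, v) = (5 - v)*x + 15*v = x*(5 - v) + 15*v = 15*v + x*(5 - v))
1176 + Z(16, D)*1385 = 1176 + (5*16 + 15*(-23) - 1*(-23)*16)*1385 = 1176 + (80 - 345 + 368)*1385 = 1176 + 103*1385 = 1176 + 142655 = 143831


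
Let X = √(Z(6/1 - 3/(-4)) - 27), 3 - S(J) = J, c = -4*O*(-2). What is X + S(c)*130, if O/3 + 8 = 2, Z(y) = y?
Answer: 19110 + 9*I/2 ≈ 19110.0 + 4.5*I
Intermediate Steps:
O = -18 (O = -24 + 3*2 = -24 + 6 = -18)
c = -144 (c = -4*(-18)*(-2) = 72*(-2) = -144)
S(J) = 3 - J
X = 9*I/2 (X = √((6/1 - 3/(-4)) - 27) = √((6*1 - 3*(-¼)) - 27) = √((6 + ¾) - 27) = √(27/4 - 27) = √(-81/4) = 9*I/2 ≈ 4.5*I)
X + S(c)*130 = 9*I/2 + (3 - 1*(-144))*130 = 9*I/2 + (3 + 144)*130 = 9*I/2 + 147*130 = 9*I/2 + 19110 = 19110 + 9*I/2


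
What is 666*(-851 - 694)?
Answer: -1028970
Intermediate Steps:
666*(-851 - 694) = 666*(-1545) = -1028970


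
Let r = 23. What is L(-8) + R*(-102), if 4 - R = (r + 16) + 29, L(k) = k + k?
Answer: 6512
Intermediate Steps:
L(k) = 2*k
R = -64 (R = 4 - ((23 + 16) + 29) = 4 - (39 + 29) = 4 - 1*68 = 4 - 68 = -64)
L(-8) + R*(-102) = 2*(-8) - 64*(-102) = -16 + 6528 = 6512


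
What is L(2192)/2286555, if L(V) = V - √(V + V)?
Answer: 2192/2286555 - 4*√274/2286555 ≈ 0.00092969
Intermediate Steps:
L(V) = V - √2*√V (L(V) = V - √(2*V) = V - √2*√V)
L(2192)/2286555 = (2192 - √2*√2192)/2286555 = (2192 - √2*4*√137)*(1/2286555) = (2192 - 4*√274)*(1/2286555) = 2192/2286555 - 4*√274/2286555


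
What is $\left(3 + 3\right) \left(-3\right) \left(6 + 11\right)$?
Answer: $-306$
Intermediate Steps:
$\left(3 + 3\right) \left(-3\right) \left(6 + 11\right) = 6 \left(-3\right) 17 = \left(-18\right) 17 = -306$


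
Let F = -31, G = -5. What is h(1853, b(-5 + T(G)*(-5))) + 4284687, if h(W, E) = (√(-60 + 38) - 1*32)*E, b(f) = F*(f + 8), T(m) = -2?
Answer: 4297583 - 403*I*√22 ≈ 4.2976e+6 - 1890.2*I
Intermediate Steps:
b(f) = -248 - 31*f (b(f) = -31*(f + 8) = -31*(8 + f) = -248 - 31*f)
h(W, E) = E*(-32 + I*√22) (h(W, E) = (√(-22) - 32)*E = (I*√22 - 32)*E = (-32 + I*√22)*E = E*(-32 + I*√22))
h(1853, b(-5 + T(G)*(-5))) + 4284687 = (-248 - 31*(-5 - 2*(-5)))*(-32 + I*√22) + 4284687 = (-248 - 31*(-5 + 10))*(-32 + I*√22) + 4284687 = (-248 - 31*5)*(-32 + I*√22) + 4284687 = (-248 - 155)*(-32 + I*√22) + 4284687 = -403*(-32 + I*√22) + 4284687 = (12896 - 403*I*√22) + 4284687 = 4297583 - 403*I*√22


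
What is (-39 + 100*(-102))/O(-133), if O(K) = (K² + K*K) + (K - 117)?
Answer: -10239/35128 ≈ -0.29148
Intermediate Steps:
O(K) = -117 + K + 2*K² (O(K) = (K² + K²) + (-117 + K) = 2*K² + (-117 + K) = -117 + K + 2*K²)
(-39 + 100*(-102))/O(-133) = (-39 + 100*(-102))/(-117 - 133 + 2*(-133)²) = (-39 - 10200)/(-117 - 133 + 2*17689) = -10239/(-117 - 133 + 35378) = -10239/35128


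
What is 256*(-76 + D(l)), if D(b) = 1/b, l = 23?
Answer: -447232/23 ≈ -19445.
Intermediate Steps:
256*(-76 + D(l)) = 256*(-76 + 1/23) = 256*(-1747/23) = -447232/23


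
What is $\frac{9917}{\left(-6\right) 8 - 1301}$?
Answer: $- \frac{9917}{1349} \approx -7.3514$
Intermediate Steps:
$\frac{9917}{\left(-6\right) 8 - 1301} = \frac{9917}{-48 - 1301} = \frac{9917}{-1349} = 9917 \left(- \frac{1}{1349}\right) = - \frac{9917}{1349}$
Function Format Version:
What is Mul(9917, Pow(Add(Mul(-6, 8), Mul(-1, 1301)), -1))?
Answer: Rational(-9917, 1349) ≈ -7.3514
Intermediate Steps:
Mul(9917, Pow(Add(Mul(-6, 8), Mul(-1, 1301)), -1)) = Mul(9917, Pow(Add(-48, -1301), -1)) = Mul(9917, Pow(-1349, -1)) = Mul(9917, Rational(-1, 1349)) = Rational(-9917, 1349)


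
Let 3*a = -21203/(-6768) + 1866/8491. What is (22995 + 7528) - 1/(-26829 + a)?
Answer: 141173784738804949/4625160848095 ≈ 30523.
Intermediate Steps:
a = 192663761/172401264 (a = (-21203/(-6768) + 1866/8491)/3 = (-21203*(-1/6768) + 1866*(1/8491))/3 = (21203/6768 + 1866/8491)/3 = (1/3)*(192663761/57467088) = 192663761/172401264 ≈ 1.1175)
(22995 + 7528) - 1/(-26829 + a) = (22995 + 7528) - 1/(-26829 + 192663761/172401264) = 30523 - 1/(-4625160848095/172401264) = 30523 - 1*(-172401264/4625160848095) = 30523 + 172401264/4625160848095 = 141173784738804949/4625160848095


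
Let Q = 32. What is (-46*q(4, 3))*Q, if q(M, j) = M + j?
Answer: -10304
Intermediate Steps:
(-46*q(4, 3))*Q = -46*(4 + 3)*32 = -46*7*32 = -322*32 = -10304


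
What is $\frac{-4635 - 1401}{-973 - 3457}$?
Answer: $\frac{3018}{2215} \approx 1.3625$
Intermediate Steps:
$\frac{-4635 - 1401}{-973 - 3457} = - \frac{6036}{-4430} = \left(-6036\right) \left(- \frac{1}{4430}\right) = \frac{3018}{2215}$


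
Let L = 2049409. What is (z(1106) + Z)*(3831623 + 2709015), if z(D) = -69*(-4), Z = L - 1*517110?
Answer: 10024018282850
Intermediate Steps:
Z = 1532299 (Z = 2049409 - 1*517110 = 2049409 - 517110 = 1532299)
z(D) = 276
(z(1106) + Z)*(3831623 + 2709015) = (276 + 1532299)*(3831623 + 2709015) = 1532575*6540638 = 10024018282850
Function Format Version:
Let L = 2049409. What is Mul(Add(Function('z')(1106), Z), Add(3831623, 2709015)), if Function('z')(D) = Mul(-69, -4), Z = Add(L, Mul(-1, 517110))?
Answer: 10024018282850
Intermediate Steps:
Z = 1532299 (Z = Add(2049409, Mul(-1, 517110)) = Add(2049409, -517110) = 1532299)
Function('z')(D) = 276
Mul(Add(Function('z')(1106), Z), Add(3831623, 2709015)) = Mul(Add(276, 1532299), Add(3831623, 2709015)) = Mul(1532575, 6540638) = 10024018282850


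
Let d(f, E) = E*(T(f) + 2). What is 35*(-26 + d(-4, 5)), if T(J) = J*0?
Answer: -560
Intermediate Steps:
T(J) = 0
d(f, E) = 2*E (d(f, E) = E*(0 + 2) = E*2 = 2*E)
35*(-26 + d(-4, 5)) = 35*(-26 + 2*5) = 35*(-26 + 10) = 35*(-16) = -560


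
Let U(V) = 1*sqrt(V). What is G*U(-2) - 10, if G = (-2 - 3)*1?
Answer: -10 - 5*I*sqrt(2) ≈ -10.0 - 7.0711*I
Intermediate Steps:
G = -5 (G = -5*1 = -5)
U(V) = sqrt(V)
G*U(-2) - 10 = -5*I*sqrt(2) - 10 = -10 - 5*I*sqrt(2)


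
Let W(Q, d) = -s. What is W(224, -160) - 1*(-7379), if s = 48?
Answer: 7331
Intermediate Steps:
W(Q, d) = -48 (W(Q, d) = -1*48 = -48)
W(224, -160) - 1*(-7379) = -48 - 1*(-7379) = -48 + 7379 = 7331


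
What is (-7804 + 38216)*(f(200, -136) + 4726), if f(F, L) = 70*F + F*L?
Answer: -257711288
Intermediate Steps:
(-7804 + 38216)*(f(200, -136) + 4726) = (-7804 + 38216)*(200*(70 - 136) + 4726) = 30412*(200*(-66) + 4726) = 30412*(-13200 + 4726) = 30412*(-8474) = -257711288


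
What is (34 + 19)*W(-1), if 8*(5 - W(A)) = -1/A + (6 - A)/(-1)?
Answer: 1219/4 ≈ 304.75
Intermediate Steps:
W(A) = 23/4 - A/8 + 1/(8*A) (W(A) = 5 - (-1/A + (6 - A)/(-1))/8 = 5 - (-1/A + (6 - A)*(-1))/8 = 5 - (-1/A + (-6 + A))/8 = 5 - (-6 + A - 1/A)/8 = 5 + (¾ - A/8 + 1/(8*A)) = 23/4 - A/8 + 1/(8*A))
(34 + 19)*W(-1) = (34 + 19)*((⅛)*(1 - 1*(-1)*(-46 - 1))/(-1)) = 53*((⅛)*(-1)*(1 - 1*(-1)*(-47))) = 53*((⅛)*(-1)*(1 - 47)) = 53*((⅛)*(-1)*(-46)) = 53*(23/4) = 1219/4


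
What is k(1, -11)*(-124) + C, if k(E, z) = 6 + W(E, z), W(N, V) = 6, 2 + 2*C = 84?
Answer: -1447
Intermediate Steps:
C = 41 (C = -1 + (½)*84 = -1 + 42 = 41)
k(E, z) = 12 (k(E, z) = 6 + 6 = 12)
k(1, -11)*(-124) + C = 12*(-124) + 41 = -1488 + 41 = -1447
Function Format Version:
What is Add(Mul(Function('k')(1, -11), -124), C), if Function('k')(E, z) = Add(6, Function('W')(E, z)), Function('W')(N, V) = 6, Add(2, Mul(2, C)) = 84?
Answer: -1447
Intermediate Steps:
C = 41 (C = Add(-1, Mul(Rational(1, 2), 84)) = Add(-1, 42) = 41)
Function('k')(E, z) = 12 (Function('k')(E, z) = Add(6, 6) = 12)
Add(Mul(Function('k')(1, -11), -124), C) = Add(Mul(12, -124), 41) = Add(-1488, 41) = -1447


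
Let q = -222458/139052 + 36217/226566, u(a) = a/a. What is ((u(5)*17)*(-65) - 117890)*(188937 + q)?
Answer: -29512306590821043575/1312685643 ≈ -2.2482e+10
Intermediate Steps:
u(a) = 1
q = -5670671618/3938056929 (q = -222458*1/139052 + 36217*(1/226566) = -111229/69526 + 36217/226566 = -5670671618/3938056929 ≈ -1.4400)
((u(5)*17)*(-65) - 117890)*(188937 + q) = ((1*17)*(-65) - 117890)*(188937 - 5670671618/3938056929) = (17*(-65) - 117890)*(744038991322855/3938056929) = (-1105 - 117890)*(744038991322855/3938056929) = -118995*744038991322855/3938056929 = -29512306590821043575/1312685643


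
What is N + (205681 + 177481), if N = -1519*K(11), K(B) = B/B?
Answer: 381643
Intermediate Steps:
K(B) = 1
N = -1519 (N = -1519*1 = -1519)
N + (205681 + 177481) = -1519 + (205681 + 177481) = -1519 + 383162 = 381643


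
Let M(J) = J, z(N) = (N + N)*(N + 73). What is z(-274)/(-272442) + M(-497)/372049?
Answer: -6852642821/16893628943 ≈ -0.40563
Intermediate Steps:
z(N) = 2*N*(73 + N) (z(N) = (2*N)*(73 + N) = 2*N*(73 + N))
z(-274)/(-272442) + M(-497)/372049 = (2*(-274)*(73 - 274))/(-272442) - 497/372049 = (2*(-274)*(-201))*(-1/272442) - 497*1/372049 = 110148*(-1/272442) - 497/372049 = -18358/45407 - 497/372049 = -6852642821/16893628943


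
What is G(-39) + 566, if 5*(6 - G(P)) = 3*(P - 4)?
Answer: 2989/5 ≈ 597.80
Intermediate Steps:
G(P) = 42/5 - 3*P/5 (G(P) = 6 - 3*(P - 4)/5 = 6 - 3*(-4 + P)/5 = 6 - (-12 + 3*P)/5 = 6 + (12/5 - 3*P/5) = 42/5 - 3*P/5)
G(-39) + 566 = (42/5 - 3/5*(-39)) + 566 = (42/5 + 117/5) + 566 = 159/5 + 566 = 2989/5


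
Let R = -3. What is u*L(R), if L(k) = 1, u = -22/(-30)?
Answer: 11/15 ≈ 0.73333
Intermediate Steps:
u = 11/15 (u = -22*(-1/30) = 11/15 ≈ 0.73333)
u*L(R) = (11/15)*1 = 11/15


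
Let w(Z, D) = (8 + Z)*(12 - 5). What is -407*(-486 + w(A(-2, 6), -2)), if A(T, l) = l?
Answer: 157916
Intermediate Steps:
w(Z, D) = 56 + 7*Z (w(Z, D) = (8 + Z)*7 = 56 + 7*Z)
-407*(-486 + w(A(-2, 6), -2)) = -407*(-486 + (56 + 7*6)) = -407*(-486 + (56 + 42)) = -407*(-486 + 98) = -407*(-388) = 157916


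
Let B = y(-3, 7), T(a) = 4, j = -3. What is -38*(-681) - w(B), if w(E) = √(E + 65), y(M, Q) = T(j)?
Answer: 25878 - √69 ≈ 25870.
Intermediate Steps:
y(M, Q) = 4
B = 4
w(E) = √(65 + E)
-38*(-681) - w(B) = -38*(-681) - √(65 + 4) = 25878 - √69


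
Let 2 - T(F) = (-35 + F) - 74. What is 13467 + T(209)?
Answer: 13369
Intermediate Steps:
T(F) = 111 - F (T(F) = 2 - ((-35 + F) - 74) = 2 - (-109 + F) = 2 + (109 - F) = 111 - F)
13467 + T(209) = 13467 + (111 - 1*209) = 13467 + (111 - 209) = 13467 - 98 = 13369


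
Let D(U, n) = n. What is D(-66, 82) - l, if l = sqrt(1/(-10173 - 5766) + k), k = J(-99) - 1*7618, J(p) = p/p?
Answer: 82 - 2*I*sqrt(53753110411)/5313 ≈ 82.0 - 87.275*I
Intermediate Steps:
J(p) = 1
k = -7617 (k = 1 - 1*7618 = 1 - 7618 = -7617)
l = 2*I*sqrt(53753110411)/5313 (l = sqrt(1/(-10173 - 5766) - 7617) = sqrt(1/(-15939) - 7617) = sqrt(-1/15939 - 7617) = sqrt(-121407364/15939) = 2*I*sqrt(53753110411)/5313 ≈ 87.275*I)
D(-66, 82) - l = 82 - 2*I*sqrt(53753110411)/5313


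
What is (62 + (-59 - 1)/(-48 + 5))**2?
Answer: 7431076/1849 ≈ 4019.0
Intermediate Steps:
(62 + (-59 - 1)/(-48 + 5))**2 = (62 - 60/(-43))**2 = (62 - 60*(-1/43))**2 = (62 + 60/43)**2 = (2726/43)**2 = 7431076/1849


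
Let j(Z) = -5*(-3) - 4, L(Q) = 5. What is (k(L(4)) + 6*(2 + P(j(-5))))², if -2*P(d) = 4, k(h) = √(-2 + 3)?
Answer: 1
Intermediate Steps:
j(Z) = 11 (j(Z) = 15 - 4 = 11)
k(h) = 1 (k(h) = √1 = 1)
P(d) = -2 (P(d) = -½*4 = -2)
(k(L(4)) + 6*(2 + P(j(-5))))² = (1 + 6*(2 - 2))² = (1 + 6*0)² = (1 + 0)² = 1² = 1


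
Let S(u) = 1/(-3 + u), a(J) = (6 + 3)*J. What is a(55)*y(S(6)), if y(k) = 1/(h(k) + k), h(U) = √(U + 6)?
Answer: -1485/56 + 1485*√57/56 ≈ 173.69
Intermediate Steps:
a(J) = 9*J
h(U) = √(6 + U)
y(k) = 1/(k + √(6 + k)) (y(k) = 1/(√(6 + k) + k) = 1/(k + √(6 + k)))
a(55)*y(S(6)) = (9*55)/(1/(-3 + 6) + √(6 + 1/(-3 + 6))) = 495/(1/3 + √(6 + 1/3)) = 495/(⅓ + √(6 + ⅓)) = 495/(⅓ + √(19/3)) = 495/(⅓ + √57/3)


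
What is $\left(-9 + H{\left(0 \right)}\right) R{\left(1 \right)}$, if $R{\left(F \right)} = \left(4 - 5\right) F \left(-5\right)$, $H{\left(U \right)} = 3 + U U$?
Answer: $-30$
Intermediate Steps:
$H{\left(U \right)} = 3 + U^{2}$
$R{\left(F \right)} = 5 F$ ($R{\left(F \right)} = \left(4 - 5\right) F \left(-5\right) = - F \left(-5\right) = 5 F$)
$\left(-9 + H{\left(0 \right)}\right) R{\left(1 \right)} = \left(-9 + \left(3 + 0^{2}\right)\right) 5 \cdot 1 = \left(-9 + \left(3 + 0\right)\right) 5 = \left(-9 + 3\right) 5 = \left(-6\right) 5 = -30$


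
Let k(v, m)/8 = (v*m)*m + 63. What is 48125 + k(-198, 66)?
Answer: -6851275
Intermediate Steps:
k(v, m) = 504 + 8*v*m² (k(v, m) = 8*((v*m)*m + 63) = 8*((m*v)*m + 63) = 8*(v*m² + 63) = 8*(63 + v*m²) = 504 + 8*v*m²)
48125 + k(-198, 66) = 48125 + (504 + 8*(-198)*66²) = 48125 + (504 + 8*(-198)*4356) = 48125 + (504 - 6899904) = 48125 - 6899400 = -6851275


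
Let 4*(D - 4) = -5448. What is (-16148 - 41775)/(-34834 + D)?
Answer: 57923/36192 ≈ 1.6004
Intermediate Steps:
D = -1358 (D = 4 + (¼)*(-5448) = 4 - 1362 = -1358)
(-16148 - 41775)/(-34834 + D) = (-16148 - 41775)/(-34834 - 1358) = -57923/(-36192) = -57923*(-1/36192) = 57923/36192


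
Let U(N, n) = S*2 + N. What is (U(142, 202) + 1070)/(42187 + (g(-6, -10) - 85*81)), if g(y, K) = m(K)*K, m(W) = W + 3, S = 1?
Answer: 607/17686 ≈ 0.034321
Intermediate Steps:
m(W) = 3 + W
g(y, K) = K*(3 + K) (g(y, K) = (3 + K)*K = K*(3 + K))
U(N, n) = 2 + N (U(N, n) = 1*2 + N = 2 + N)
(U(142, 202) + 1070)/(42187 + (g(-6, -10) - 85*81)) = ((2 + 142) + 1070)/(42187 + (-10*(3 - 10) - 85*81)) = (144 + 1070)/(42187 + (-10*(-7) - 6885)) = 1214/(42187 + (70 - 6885)) = 1214/(42187 - 6815) = 1214/35372 = 1214*(1/35372) = 607/17686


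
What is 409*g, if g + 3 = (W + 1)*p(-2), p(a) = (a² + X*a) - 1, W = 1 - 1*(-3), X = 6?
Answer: -19632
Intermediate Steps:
W = 4 (W = 1 + 3 = 4)
p(a) = -1 + a² + 6*a (p(a) = (a² + 6*a) - 1 = -1 + a² + 6*a)
g = -48 (g = -3 + (4 + 1)*(-1 + (-2)² + 6*(-2)) = -3 + 5*(-1 + 4 - 12) = -3 + 5*(-9) = -3 - 45 = -48)
409*g = 409*(-48) = -19632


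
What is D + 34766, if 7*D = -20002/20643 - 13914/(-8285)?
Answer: 41621656341442/1197190785 ≈ 34766.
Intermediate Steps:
D = 121510132/1197190785 (D = (-20002/20643 - 13914/(-8285))/7 = (-20002*1/20643 - 13914*(-1/8285))/7 = (-20002/20643 + 13914/8285)/7 = (1/7)*(121510132/171027255) = 121510132/1197190785 ≈ 0.10150)
D + 34766 = 121510132/1197190785 + 34766 = 41621656341442/1197190785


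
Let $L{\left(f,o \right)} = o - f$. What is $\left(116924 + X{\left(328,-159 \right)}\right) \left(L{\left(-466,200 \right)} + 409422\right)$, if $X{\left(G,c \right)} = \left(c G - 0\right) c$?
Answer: $3448467720096$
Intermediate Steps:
$X{\left(G,c \right)} = G c^{2}$ ($X{\left(G,c \right)} = \left(G c + 0\right) c = G c c = G c^{2}$)
$\left(116924 + X{\left(328,-159 \right)}\right) \left(L{\left(-466,200 \right)} + 409422\right) = \left(116924 + 328 \left(-159\right)^{2}\right) \left(\left(200 - -466\right) + 409422\right) = \left(116924 + 328 \cdot 25281\right) \left(\left(200 + 466\right) + 409422\right) = \left(116924 + 8292168\right) \left(666 + 409422\right) = 8409092 \cdot 410088 = 3448467720096$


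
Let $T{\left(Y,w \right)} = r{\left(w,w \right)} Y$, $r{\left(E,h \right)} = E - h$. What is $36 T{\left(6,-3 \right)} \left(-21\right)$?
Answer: $0$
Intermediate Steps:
$T{\left(Y,w \right)} = 0$ ($T{\left(Y,w \right)} = \left(w - w\right) Y = 0 Y = 0$)
$36 T{\left(6,-3 \right)} \left(-21\right) = 36 \cdot 0 \left(-21\right) = 0 \left(-21\right) = 0$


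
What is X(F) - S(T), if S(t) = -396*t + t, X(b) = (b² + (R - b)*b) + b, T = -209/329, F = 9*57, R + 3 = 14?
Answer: 1942769/329 ≈ 5905.1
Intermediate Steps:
R = 11 (R = -3 + 14 = 11)
F = 513
T = -209/329 (T = -209*1/329 = -209/329 ≈ -0.63526)
X(b) = b + b² + b*(11 - b) (X(b) = (b² + (11 - b)*b) + b = (b² + b*(11 - b)) + b = b + b² + b*(11 - b))
S(t) = -395*t
X(F) - S(T) = 12*513 - (-395)*(-209)/329 = 6156 - 1*82555/329 = 6156 - 82555/329 = 1942769/329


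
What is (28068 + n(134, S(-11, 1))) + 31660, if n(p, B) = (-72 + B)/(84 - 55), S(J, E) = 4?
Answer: 1732044/29 ≈ 59726.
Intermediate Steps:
n(p, B) = -72/29 + B/29 (n(p, B) = (-72 + B)/29 = (-72 + B)*(1/29) = -72/29 + B/29)
(28068 + n(134, S(-11, 1))) + 31660 = (28068 + (-72/29 + (1/29)*4)) + 31660 = (28068 + (-72/29 + 4/29)) + 31660 = (28068 - 68/29) + 31660 = 813904/29 + 31660 = 1732044/29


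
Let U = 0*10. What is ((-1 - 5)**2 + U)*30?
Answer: 1080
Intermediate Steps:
U = 0
((-1 - 5)**2 + U)*30 = ((-1 - 5)**2 + 0)*30 = ((-6)**2 + 0)*30 = (36 + 0)*30 = 36*30 = 1080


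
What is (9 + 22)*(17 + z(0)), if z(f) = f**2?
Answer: 527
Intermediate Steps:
(9 + 22)*(17 + z(0)) = (9 + 22)*(17 + 0**2) = 31*(17 + 0) = 31*17 = 527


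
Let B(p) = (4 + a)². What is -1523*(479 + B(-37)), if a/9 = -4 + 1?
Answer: -1535184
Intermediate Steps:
a = -27 (a = 9*(-4 + 1) = 9*(-3) = -27)
B(p) = 529 (B(p) = (4 - 27)² = (-23)² = 529)
-1523*(479 + B(-37)) = -1523*(479 + 529) = -1523*1008 = -1535184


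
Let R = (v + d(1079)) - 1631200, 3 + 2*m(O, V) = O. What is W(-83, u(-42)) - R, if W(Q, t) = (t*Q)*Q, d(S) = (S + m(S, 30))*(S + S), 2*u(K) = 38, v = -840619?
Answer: -886776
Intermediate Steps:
m(O, V) = -3/2 + O/2
u(K) = 19 (u(K) = (1/2)*38 = 19)
d(S) = 2*S*(-3/2 + 3*S/2) (d(S) = (S + (-3/2 + S/2))*(S + S) = (-3/2 + 3*S/2)*(2*S) = 2*S*(-3/2 + 3*S/2))
W(Q, t) = t*Q**2 (W(Q, t) = (Q*t)*Q = t*Q**2)
R = 1017667 (R = (-840619 + 3*1079*(-1 + 1079)) - 1631200 = (-840619 + 3*1079*1078) - 1631200 = (-840619 + 3489486) - 1631200 = 2648867 - 1631200 = 1017667)
W(-83, u(-42)) - R = 19*(-83)**2 - 1*1017667 = 19*6889 - 1017667 = 130891 - 1017667 = -886776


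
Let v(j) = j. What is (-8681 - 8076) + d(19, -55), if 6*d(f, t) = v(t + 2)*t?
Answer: -97627/6 ≈ -16271.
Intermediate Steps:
d(f, t) = t*(2 + t)/6 (d(f, t) = ((t + 2)*t)/6 = ((2 + t)*t)/6 = (t*(2 + t))/6 = t*(2 + t)/6)
(-8681 - 8076) + d(19, -55) = (-8681 - 8076) + (⅙)*(-55)*(2 - 55) = -16757 + (⅙)*(-55)*(-53) = -16757 + 2915/6 = -97627/6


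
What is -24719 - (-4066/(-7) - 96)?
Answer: -176427/7 ≈ -25204.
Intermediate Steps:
-24719 - (-4066/(-7) - 96) = -24719 - (-4066*(-1)/7 - 96) = -24719 - (-107*(-38/7) - 96) = -24719 - (4066/7 - 96) = -24719 - 1*3394/7 = -24719 - 3394/7 = -176427/7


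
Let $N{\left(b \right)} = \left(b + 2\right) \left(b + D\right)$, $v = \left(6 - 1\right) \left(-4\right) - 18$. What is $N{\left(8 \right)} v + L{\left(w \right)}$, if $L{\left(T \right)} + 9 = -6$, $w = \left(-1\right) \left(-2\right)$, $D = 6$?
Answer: $-5335$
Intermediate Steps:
$w = 2$
$L{\left(T \right)} = -15$ ($L{\left(T \right)} = -9 - 6 = -15$)
$v = -38$ ($v = 5 \left(-4\right) - 18 = -20 - 18 = -38$)
$N{\left(b \right)} = \left(2 + b\right) \left(6 + b\right)$ ($N{\left(b \right)} = \left(b + 2\right) \left(b + 6\right) = \left(2 + b\right) \left(6 + b\right)$)
$N{\left(8 \right)} v + L{\left(w \right)} = \left(12 + 8^{2} + 8 \cdot 8\right) \left(-38\right) - 15 = \left(12 + 64 + 64\right) \left(-38\right) - 15 = 140 \left(-38\right) - 15 = -5320 - 15 = -5335$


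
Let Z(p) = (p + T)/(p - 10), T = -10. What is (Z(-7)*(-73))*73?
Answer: -5329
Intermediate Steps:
Z(p) = 1 (Z(p) = (p - 10)/(p - 10) = (-10 + p)/(-10 + p) = 1)
(Z(-7)*(-73))*73 = (1*(-73))*73 = -73*73 = -5329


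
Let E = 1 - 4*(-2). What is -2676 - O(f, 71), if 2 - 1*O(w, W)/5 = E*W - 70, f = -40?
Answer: 159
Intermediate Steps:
E = 9 (E = 1 + 8 = 9)
O(w, W) = 360 - 45*W (O(w, W) = 10 - 5*(9*W - 70) = 10 - 5*(-70 + 9*W) = 10 + (350 - 45*W) = 360 - 45*W)
-2676 - O(f, 71) = -2676 - (360 - 45*71) = -2676 - (360 - 3195) = -2676 - 1*(-2835) = -2676 + 2835 = 159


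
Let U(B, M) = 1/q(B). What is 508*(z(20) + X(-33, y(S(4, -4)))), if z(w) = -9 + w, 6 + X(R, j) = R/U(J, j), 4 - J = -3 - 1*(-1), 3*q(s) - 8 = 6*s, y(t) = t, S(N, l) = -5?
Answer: -243332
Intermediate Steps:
q(s) = 8/3 + 2*s (q(s) = 8/3 + (6*s)/3 = 8/3 + 2*s)
J = 6 (J = 4 - (-3 - 1*(-1)) = 4 - (-3 + 1) = 4 - 1*(-2) = 4 + 2 = 6)
U(B, M) = 1/(8/3 + 2*B)
X(R, j) = -6 + 44*R/3 (X(R, j) = -6 + R/((3/(2*(4 + 3*6)))) = -6 + R/((3/(2*(4 + 18)))) = -6 + R/(((3/2)/22)) = -6 + R/(((3/2)*(1/22))) = -6 + R/(3/44) = -6 + R*(44/3) = -6 + 44*R/3)
508*(z(20) + X(-33, y(S(4, -4)))) = 508*((-9 + 20) + (-6 + (44/3)*(-33))) = 508*(11 + (-6 - 484)) = 508*(11 - 490) = 508*(-479) = -243332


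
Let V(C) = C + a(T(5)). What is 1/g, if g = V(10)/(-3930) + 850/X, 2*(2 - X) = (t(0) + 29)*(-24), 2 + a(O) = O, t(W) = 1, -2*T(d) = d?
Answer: 1422660/3338509 ≈ 0.42614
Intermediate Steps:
T(d) = -d/2
a(O) = -2 + O
V(C) = -9/2 + C (V(C) = C + (-2 - 1/2*5) = C + (-2 - 5/2) = C - 9/2 = -9/2 + C)
X = 362 (X = 2 - (1 + 29)*(-24)/2 = 2 - 15*(-24) = 2 - 1/2*(-720) = 2 + 360 = 362)
g = 3338509/1422660 (g = (-9/2 + 10)/(-3930) + 850/362 = (11/2)*(-1/3930) + 850*(1/362) = -11/7860 + 425/181 = 3338509/1422660 ≈ 2.3467)
1/g = 1/(3338509/1422660) = 1422660/3338509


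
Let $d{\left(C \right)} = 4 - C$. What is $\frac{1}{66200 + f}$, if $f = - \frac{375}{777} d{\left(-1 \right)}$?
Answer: $\frac{259}{17145175} \approx 1.5106 \cdot 10^{-5}$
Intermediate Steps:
$f = - \frac{625}{259}$ ($f = - \frac{375}{777} \left(4 - -1\right) = \left(-375\right) \frac{1}{777} \left(4 + 1\right) = \left(- \frac{125}{259}\right) 5 = - \frac{625}{259} \approx -2.4131$)
$\frac{1}{66200 + f} = \frac{1}{66200 - \frac{625}{259}} = \frac{1}{\frac{17145175}{259}} = \frac{259}{17145175}$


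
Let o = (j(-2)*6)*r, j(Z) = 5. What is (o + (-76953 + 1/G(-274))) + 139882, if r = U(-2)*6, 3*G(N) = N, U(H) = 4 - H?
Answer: 17538463/274 ≈ 64009.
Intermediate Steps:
G(N) = N/3
r = 36 (r = (4 - 1*(-2))*6 = (4 + 2)*6 = 6*6 = 36)
o = 1080 (o = (5*6)*36 = 30*36 = 1080)
(o + (-76953 + 1/G(-274))) + 139882 = (1080 + (-76953 + 1/((⅓)*(-274)))) + 139882 = (1080 + (-76953 + 1/(-274/3))) + 139882 = (1080 + (-76953 - 3/274)) + 139882 = (1080 - 21085125/274) + 139882 = -20789205/274 + 139882 = 17538463/274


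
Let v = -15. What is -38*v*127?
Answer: 72390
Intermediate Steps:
-38*v*127 = -38*(-15)*127 = 570*127 = 72390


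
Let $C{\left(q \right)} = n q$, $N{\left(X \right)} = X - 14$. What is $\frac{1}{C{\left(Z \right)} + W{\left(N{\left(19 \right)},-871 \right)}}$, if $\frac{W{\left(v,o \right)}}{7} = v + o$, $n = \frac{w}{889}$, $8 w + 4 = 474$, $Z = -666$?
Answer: $- \frac{1778}{10856491} \approx -0.00016377$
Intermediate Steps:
$w = \frac{235}{4}$ ($w = - \frac{1}{2} + \frac{1}{8} \cdot 474 = - \frac{1}{2} + \frac{237}{4} = \frac{235}{4} \approx 58.75$)
$N{\left(X \right)} = -14 + X$
$n = \frac{235}{3556}$ ($n = \frac{235}{4 \cdot 889} = \frac{235}{4} \cdot \frac{1}{889} = \frac{235}{3556} \approx 0.066085$)
$C{\left(q \right)} = \frac{235 q}{3556}$
$W{\left(v,o \right)} = 7 o + 7 v$ ($W{\left(v,o \right)} = 7 \left(v + o\right) = 7 \left(o + v\right) = 7 o + 7 v$)
$\frac{1}{C{\left(Z \right)} + W{\left(N{\left(19 \right)},-871 \right)}} = \frac{1}{\frac{235}{3556} \left(-666\right) + \left(7 \left(-871\right) + 7 \left(-14 + 19\right)\right)} = \frac{1}{- \frac{78255}{1778} + \left(-6097 + 7 \cdot 5\right)} = \frac{1}{- \frac{78255}{1778} + \left(-6097 + 35\right)} = \frac{1}{- \frac{78255}{1778} - 6062} = \frac{1}{- \frac{10856491}{1778}} = - \frac{1778}{10856491}$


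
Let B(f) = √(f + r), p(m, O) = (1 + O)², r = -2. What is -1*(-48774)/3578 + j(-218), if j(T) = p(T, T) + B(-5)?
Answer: 84266608/1789 + I*√7 ≈ 47103.0 + 2.6458*I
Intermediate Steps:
B(f) = √(-2 + f) (B(f) = √(f - 2) = √(-2 + f))
j(T) = (1 + T)² + I*√7 (j(T) = (1 + T)² + √(-2 - 5) = (1 + T)² + √(-7) = (1 + T)² + I*√7)
-1*(-48774)/3578 + j(-218) = -1*(-48774)/3578 + ((1 - 218)² + I*√7) = 48774*(1/3578) + ((-217)² + I*√7) = 24387/1789 + (47089 + I*√7) = 84266608/1789 + I*√7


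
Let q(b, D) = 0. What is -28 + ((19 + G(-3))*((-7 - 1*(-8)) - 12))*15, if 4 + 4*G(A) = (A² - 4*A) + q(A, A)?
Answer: -15457/4 ≈ -3864.3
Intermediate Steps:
G(A) = -1 - A + A²/4 (G(A) = -1 + ((A² - 4*A) + 0)/4 = -1 + (A² - 4*A)/4 = -1 + (-A + A²/4) = -1 - A + A²/4)
-28 + ((19 + G(-3))*((-7 - 1*(-8)) - 12))*15 = -28 + ((19 + (-1 - 1*(-3) + (¼)*(-3)²))*((-7 - 1*(-8)) - 12))*15 = -28 + ((19 + (-1 + 3 + (¼)*9))*((-7 + 8) - 12))*15 = -28 + ((19 + (-1 + 3 + 9/4))*(1 - 12))*15 = -28 + ((19 + 17/4)*(-11))*15 = -28 + ((93/4)*(-11))*15 = -28 - 1023/4*15 = -28 - 15345/4 = -15457/4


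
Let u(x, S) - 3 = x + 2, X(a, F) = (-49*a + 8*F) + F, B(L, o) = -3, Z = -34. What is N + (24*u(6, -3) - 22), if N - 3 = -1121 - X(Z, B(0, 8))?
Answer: -2515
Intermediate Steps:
X(a, F) = -49*a + 9*F
u(x, S) = 5 + x (u(x, S) = 3 + (x + 2) = 3 + (2 + x) = 5 + x)
N = -2757 (N = 3 + (-1121 - (-49*(-34) + 9*(-3))) = 3 + (-1121 - (1666 - 27)) = 3 + (-1121 - 1*1639) = 3 + (-1121 - 1639) = 3 - 2760 = -2757)
N + (24*u(6, -3) - 22) = -2757 + (24*(5 + 6) - 22) = -2757 + (24*11 - 22) = -2757 + (264 - 22) = -2757 + 242 = -2515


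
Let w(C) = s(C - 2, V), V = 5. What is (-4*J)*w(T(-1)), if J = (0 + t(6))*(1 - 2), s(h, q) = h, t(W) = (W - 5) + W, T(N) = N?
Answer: -84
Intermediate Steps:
t(W) = -5 + 2*W (t(W) = (-5 + W) + W = -5 + 2*W)
w(C) = -2 + C (w(C) = C - 2 = -2 + C)
J = -7 (J = (0 + (-5 + 2*6))*(1 - 2) = (0 + (-5 + 12))*(-1) = (0 + 7)*(-1) = 7*(-1) = -7)
(-4*J)*w(T(-1)) = (-4*(-7))*(-2 - 1) = 28*(-3) = -84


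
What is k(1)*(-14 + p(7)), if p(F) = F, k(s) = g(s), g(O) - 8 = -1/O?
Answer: -49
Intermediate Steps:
g(O) = 8 - 1/O
k(s) = 8 - 1/s
k(1)*(-14 + p(7)) = (8 - 1/1)*(-14 + 7) = (8 - 1*1)*(-7) = (8 - 1)*(-7) = 7*(-7) = -49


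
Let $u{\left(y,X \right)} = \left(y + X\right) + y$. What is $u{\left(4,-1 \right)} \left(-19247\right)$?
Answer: $-134729$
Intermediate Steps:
$u{\left(y,X \right)} = X + 2 y$ ($u{\left(y,X \right)} = \left(X + y\right) + y = X + 2 y$)
$u{\left(4,-1 \right)} \left(-19247\right) = \left(-1 + 2 \cdot 4\right) \left(-19247\right) = \left(-1 + 8\right) \left(-19247\right) = 7 \left(-19247\right) = -134729$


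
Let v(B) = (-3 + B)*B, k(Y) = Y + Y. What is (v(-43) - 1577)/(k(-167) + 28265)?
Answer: 401/27931 ≈ 0.014357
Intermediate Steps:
k(Y) = 2*Y
v(B) = B*(-3 + B)
(v(-43) - 1577)/(k(-167) + 28265) = (-43*(-3 - 43) - 1577)/(2*(-167) + 28265) = (-43*(-46) - 1577)/(-334 + 28265) = (1978 - 1577)/27931 = 401*(1/27931) = 401/27931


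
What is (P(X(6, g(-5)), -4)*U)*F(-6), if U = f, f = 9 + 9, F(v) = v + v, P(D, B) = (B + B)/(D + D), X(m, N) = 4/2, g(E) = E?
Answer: 432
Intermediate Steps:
X(m, N) = 2 (X(m, N) = 4*(½) = 2)
P(D, B) = B/D (P(D, B) = (2*B)/((2*D)) = (2*B)*(1/(2*D)) = B/D)
F(v) = 2*v
f = 18
U = 18
(P(X(6, g(-5)), -4)*U)*F(-6) = (-4/2*18)*(2*(-6)) = (-4*½*18)*(-12) = -2*18*(-12) = -36*(-12) = 432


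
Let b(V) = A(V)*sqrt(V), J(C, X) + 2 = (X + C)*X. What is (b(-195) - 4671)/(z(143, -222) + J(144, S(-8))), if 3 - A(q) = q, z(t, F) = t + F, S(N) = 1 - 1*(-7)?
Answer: -4671/1135 + 198*I*sqrt(195)/1135 ≈ -4.1154 + 2.4361*I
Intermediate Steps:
S(N) = 8 (S(N) = 1 + 7 = 8)
J(C, X) = -2 + X*(C + X) (J(C, X) = -2 + (X + C)*X = -2 + (C + X)*X = -2 + X*(C + X))
z(t, F) = F + t
A(q) = 3 - q
b(V) = sqrt(V)*(3 - V) (b(V) = (3 - V)*sqrt(V) = sqrt(V)*(3 - V))
(b(-195) - 4671)/(z(143, -222) + J(144, S(-8))) = (sqrt(-195)*(3 - 1*(-195)) - 4671)/((-222 + 143) + (-2 + 8**2 + 144*8)) = ((I*sqrt(195))*(3 + 195) - 4671)/(-79 + (-2 + 64 + 1152)) = ((I*sqrt(195))*198 - 4671)/(-79 + 1214) = (198*I*sqrt(195) - 4671)/1135 = (-4671 + 198*I*sqrt(195))*(1/1135) = -4671/1135 + 198*I*sqrt(195)/1135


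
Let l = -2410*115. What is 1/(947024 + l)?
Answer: 1/669874 ≈ 1.4928e-6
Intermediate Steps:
l = -277150
1/(947024 + l) = 1/(947024 - 277150) = 1/669874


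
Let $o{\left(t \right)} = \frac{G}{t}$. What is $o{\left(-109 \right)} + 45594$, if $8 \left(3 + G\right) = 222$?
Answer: $\frac{19878885}{436} \approx 45594.0$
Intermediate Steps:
$G = \frac{99}{4}$ ($G = -3 + \frac{1}{8} \cdot 222 = -3 + \frac{111}{4} = \frac{99}{4} \approx 24.75$)
$o{\left(t \right)} = \frac{99}{4 t}$
$o{\left(-109 \right)} + 45594 = \frac{99}{4 \left(-109\right)} + 45594 = \frac{99}{4} \left(- \frac{1}{109}\right) + 45594 = - \frac{99}{436} + 45594 = \frac{19878885}{436}$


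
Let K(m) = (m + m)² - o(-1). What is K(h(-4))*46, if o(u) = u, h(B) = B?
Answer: 2990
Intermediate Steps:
K(m) = 1 + 4*m² (K(m) = (m + m)² - 1*(-1) = (2*m)² + 1 = 4*m² + 1 = 1 + 4*m²)
K(h(-4))*46 = (1 + 4*(-4)²)*46 = (1 + 4*16)*46 = (1 + 64)*46 = 65*46 = 2990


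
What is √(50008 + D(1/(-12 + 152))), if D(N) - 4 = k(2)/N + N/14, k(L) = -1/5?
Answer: √979686410/140 ≈ 223.57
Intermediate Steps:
k(L) = -⅕ (k(L) = -1*⅕ = -⅕)
D(N) = 4 - 1/(5*N) + N/14 (D(N) = 4 + (-1/(5*N) + N/14) = 4 - 1/(5*N) + N/14)
√(50008 + D(1/(-12 + 152))) = √(50008 + (4 - 1/(5*(1/(-12 + 152))) + 1/(14*(-12 + 152)))) = √(50008 + (4 - 1/(5*(1/140)) + (1/14)/140)) = √(50008 + (4 - 1/(5*1/140) + (1/14)*(1/140))) = √(50008 + (4 - ⅕*140 + 1/1960)) = √(50008 + (4 - 28 + 1/1960)) = √(50008 - 47039/1960) = √(97968641/1960) = √979686410/140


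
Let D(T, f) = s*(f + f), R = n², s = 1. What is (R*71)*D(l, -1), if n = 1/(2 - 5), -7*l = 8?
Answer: -142/9 ≈ -15.778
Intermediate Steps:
l = -8/7 (l = -⅐*8 = -8/7 ≈ -1.1429)
n = -⅓ (n = 1/(-3) = -⅓ ≈ -0.33333)
R = ⅑ (R = (-⅓)² = ⅑ ≈ 0.11111)
D(T, f) = 2*f (D(T, f) = 1*(f + f) = 1*(2*f) = 2*f)
(R*71)*D(l, -1) = ((⅑)*71)*(2*(-1)) = (71/9)*(-2) = -142/9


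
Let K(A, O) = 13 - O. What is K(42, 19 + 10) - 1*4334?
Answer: -4350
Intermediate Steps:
K(42, 19 + 10) - 1*4334 = (13 - (19 + 10)) - 1*4334 = (13 - 1*29) - 4334 = (13 - 29) - 4334 = -16 - 4334 = -4350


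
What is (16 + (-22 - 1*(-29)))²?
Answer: 529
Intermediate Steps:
(16 + (-22 - 1*(-29)))² = (16 + (-22 + 29))² = (16 + 7)² = 23² = 529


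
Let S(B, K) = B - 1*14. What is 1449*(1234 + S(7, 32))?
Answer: 1777923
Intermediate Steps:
S(B, K) = -14 + B (S(B, K) = B - 14 = -14 + B)
1449*(1234 + S(7, 32)) = 1449*(1234 + (-14 + 7)) = 1449*(1234 - 7) = 1449*1227 = 1777923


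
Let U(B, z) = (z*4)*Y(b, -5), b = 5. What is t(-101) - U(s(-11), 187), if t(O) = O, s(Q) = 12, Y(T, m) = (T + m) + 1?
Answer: -849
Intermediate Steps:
Y(T, m) = 1 + T + m
U(B, z) = 4*z (U(B, z) = (z*4)*(1 + 5 - 5) = (4*z)*1 = 4*z)
t(-101) - U(s(-11), 187) = -101 - 4*187 = -101 - 1*748 = -101 - 748 = -849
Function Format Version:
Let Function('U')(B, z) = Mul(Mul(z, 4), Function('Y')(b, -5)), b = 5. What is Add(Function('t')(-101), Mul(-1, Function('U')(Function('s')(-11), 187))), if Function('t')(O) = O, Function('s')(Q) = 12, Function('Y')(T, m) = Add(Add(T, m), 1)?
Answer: -849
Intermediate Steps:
Function('Y')(T, m) = Add(1, T, m)
Function('U')(B, z) = Mul(4, z) (Function('U')(B, z) = Mul(Mul(z, 4), Add(1, 5, -5)) = Mul(Mul(4, z), 1) = Mul(4, z))
Add(Function('t')(-101), Mul(-1, Function('U')(Function('s')(-11), 187))) = Add(-101, Mul(-1, Mul(4, 187))) = Add(-101, Mul(-1, 748)) = Add(-101, -748) = -849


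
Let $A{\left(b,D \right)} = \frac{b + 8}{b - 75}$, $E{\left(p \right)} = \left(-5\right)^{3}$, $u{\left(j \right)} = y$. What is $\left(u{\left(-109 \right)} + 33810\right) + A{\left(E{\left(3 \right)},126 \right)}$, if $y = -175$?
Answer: $\frac{6727117}{200} \approx 33636.0$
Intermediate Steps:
$u{\left(j \right)} = -175$
$E{\left(p \right)} = -125$
$A{\left(b,D \right)} = \frac{8 + b}{-75 + b}$
$\left(u{\left(-109 \right)} + 33810\right) + A{\left(E{\left(3 \right)},126 \right)} = \left(-175 + 33810\right) + \frac{8 - 125}{-75 - 125} = 33635 + \frac{1}{-200} \left(-117\right) = 33635 - - \frac{117}{200} = 33635 + \frac{117}{200} = \frac{6727117}{200}$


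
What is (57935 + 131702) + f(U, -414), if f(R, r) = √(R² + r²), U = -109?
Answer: 189637 + √183277 ≈ 1.9007e+5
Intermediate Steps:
(57935 + 131702) + f(U, -414) = (57935 + 131702) + √((-109)² + (-414)²) = 189637 + √(11881 + 171396) = 189637 + √183277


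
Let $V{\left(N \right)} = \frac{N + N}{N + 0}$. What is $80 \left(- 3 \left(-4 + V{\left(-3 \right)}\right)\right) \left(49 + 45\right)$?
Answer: $45120$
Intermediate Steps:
$V{\left(N \right)} = 2$ ($V{\left(N \right)} = \frac{2 N}{N} = 2$)
$80 \left(- 3 \left(-4 + V{\left(-3 \right)}\right)\right) \left(49 + 45\right) = 80 \left(- 3 \left(-4 + 2\right)\right) \left(49 + 45\right) = 80 \left(\left(-3\right) \left(-2\right)\right) 94 = 80 \cdot 6 \cdot 94 = 480 \cdot 94 = 45120$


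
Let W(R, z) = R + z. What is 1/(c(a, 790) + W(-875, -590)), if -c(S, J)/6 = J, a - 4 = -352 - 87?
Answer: -1/6205 ≈ -0.00016116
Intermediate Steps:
a = -435 (a = 4 + (-352 - 87) = 4 - 439 = -435)
c(S, J) = -6*J
1/(c(a, 790) + W(-875, -590)) = 1/(-6*790 + (-875 - 590)) = 1/(-4740 - 1465) = 1/(-6205) = -1/6205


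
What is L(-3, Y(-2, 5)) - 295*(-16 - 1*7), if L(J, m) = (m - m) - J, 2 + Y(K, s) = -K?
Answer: 6788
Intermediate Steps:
Y(K, s) = -2 - K
L(J, m) = -J (L(J, m) = 0 - J = -J)
L(-3, Y(-2, 5)) - 295*(-16 - 1*7) = -1*(-3) - 295*(-16 - 1*7) = 3 - 295*(-16 - 7) = 3 - 295*(-23) = 3 - 59*(-115) = 3 + 6785 = 6788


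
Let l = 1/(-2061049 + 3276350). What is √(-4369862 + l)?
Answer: I*√6454096175025311761/1215301 ≈ 2090.4*I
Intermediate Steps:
l = 1/1215301 ≈ 8.2284e-7
√(-4369862 + l) = √(-4369862 + 1/1215301) = √(-5310697658461/1215301) = I*√6454096175025311761/1215301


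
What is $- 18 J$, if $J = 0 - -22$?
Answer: $-396$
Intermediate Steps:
$J = 22$ ($J = 0 + 22 = 22$)
$- 18 J = \left(-18\right) 22 = -396$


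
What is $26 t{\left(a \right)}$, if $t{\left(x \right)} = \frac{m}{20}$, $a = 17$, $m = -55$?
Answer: $- \frac{143}{2} \approx -71.5$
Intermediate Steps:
$t{\left(x \right)} = - \frac{11}{4}$ ($t{\left(x \right)} = - \frac{55}{20} = \left(-55\right) \frac{1}{20} = - \frac{11}{4}$)
$26 t{\left(a \right)} = 26 \left(- \frac{11}{4}\right) = - \frac{143}{2}$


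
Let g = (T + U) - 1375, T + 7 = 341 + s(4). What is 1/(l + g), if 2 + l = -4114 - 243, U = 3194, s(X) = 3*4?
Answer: -1/2194 ≈ -0.00045579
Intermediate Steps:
s(X) = 12
T = 346 (T = -7 + (341 + 12) = -7 + 353 = 346)
l = -4359 (l = -2 + (-4114 - 243) = -2 - 4357 = -4359)
g = 2165 (g = (346 + 3194) - 1375 = 3540 - 1375 = 2165)
1/(l + g) = 1/(-4359 + 2165) = 1/(-2194) = -1/2194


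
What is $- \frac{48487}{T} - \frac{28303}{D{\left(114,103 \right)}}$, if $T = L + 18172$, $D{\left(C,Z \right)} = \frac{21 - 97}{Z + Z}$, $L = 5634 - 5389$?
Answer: $\frac{53687561647}{699846} \approx 76713.0$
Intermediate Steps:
$L = 245$
$D{\left(C,Z \right)} = - \frac{38}{Z}$ ($D{\left(C,Z \right)} = - \frac{76}{2 Z} = - 76 \frac{1}{2 Z} = - \frac{38}{Z}$)
$T = 18417$ ($T = 245 + 18172 = 18417$)
$- \frac{48487}{T} - \frac{28303}{D{\left(114,103 \right)}} = - \frac{48487}{18417} - \frac{28303}{\left(-38\right) \frac{1}{103}} = \left(-48487\right) \frac{1}{18417} - \frac{28303}{\left(-38\right) \frac{1}{103}} = - \frac{48487}{18417} - \frac{28303}{- \frac{38}{103}} = - \frac{48487}{18417} - - \frac{2915209}{38} = - \frac{48487}{18417} + \frac{2915209}{38} = \frac{53687561647}{699846}$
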